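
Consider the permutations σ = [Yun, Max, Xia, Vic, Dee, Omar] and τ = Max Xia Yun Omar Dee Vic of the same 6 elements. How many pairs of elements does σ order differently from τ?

Assign each item its position (1..6) in the first ordering, then rewrite the second ordering as that position sequence:
positions: Yun→1, Max→2, Xia→3, Vic→4, Dee→5, Omar→6
second ordering as positions: [2, 3, 1, 6, 5, 4]
Discordant pairs = inversions in this position sequence.
2: 1 → 1
3: 1 → 1
1: 0
6: 5, 4 → 2
5: 4 → 1
4: 0
Total: 1 + 1 + 0 + 2 + 1 + 0 = 5

5 discordant pairs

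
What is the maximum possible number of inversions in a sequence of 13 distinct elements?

A reversed (strictly descending) arrangement makes every pair an inversion, giving C(13, 2) inversions.
C(13, 2) = 13·12/2 = 78

78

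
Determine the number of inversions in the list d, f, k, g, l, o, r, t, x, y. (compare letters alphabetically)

Element-by-element contributions:
d: 0
f: 0
k: 1
g: 0
l: 0
o: 0
r: 0
t: 0
x: 0
y: 0
Sum: 0 + 0 + 1 + 0 + 0 + 0 + 0 + 0 + 0 + 0 = 1

1 inversion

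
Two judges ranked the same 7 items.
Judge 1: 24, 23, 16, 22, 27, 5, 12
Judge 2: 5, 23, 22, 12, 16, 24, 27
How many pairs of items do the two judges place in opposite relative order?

Assign each item its position (1..7) in the first ordering, then rewrite the second ordering as that position sequence:
positions: 24→1, 23→2, 16→3, 22→4, 27→5, 5→6, 12→7
second ordering as positions: [6, 2, 4, 7, 3, 1, 5]
Discordant pairs = inversions in this position sequence.
6: 2, 4, 3, 1, 5 → 5
2: 1 → 1
4: 3, 1 → 2
7: 3, 1, 5 → 3
3: 1 → 1
1: 0
5: 0
Total: 5 + 1 + 2 + 3 + 1 + 0 + 0 = 12

12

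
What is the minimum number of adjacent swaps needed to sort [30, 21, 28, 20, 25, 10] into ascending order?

Swaps: 12

The minimum number of adjacent swaps to sort an array equals its inversion count, since every such swap removes exactly one inversion.
Count inversions — for each element, later elements that are smaller:
30: 21, 28, 20, 25, 10 → 5
21: 20, 10 → 2
28: 20, 25, 10 → 3
20: 10 → 1
25: 10 → 1
10: none → 0
Total inversions: 5 + 2 + 3 + 1 + 1 + 0 = 12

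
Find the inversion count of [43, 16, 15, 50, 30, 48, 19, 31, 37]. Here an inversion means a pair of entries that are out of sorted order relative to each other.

16 inversions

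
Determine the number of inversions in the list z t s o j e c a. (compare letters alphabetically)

28

For each element, count later entries that are smaller:
z: 7
t: 6
s: 5
o: 4
j: 3
e: 2
c: 1
a: 0
Sum: 7 + 6 + 5 + 4 + 3 + 2 + 1 + 0 = 28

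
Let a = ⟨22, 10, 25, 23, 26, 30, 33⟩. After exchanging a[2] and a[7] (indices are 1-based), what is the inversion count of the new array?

11 inversions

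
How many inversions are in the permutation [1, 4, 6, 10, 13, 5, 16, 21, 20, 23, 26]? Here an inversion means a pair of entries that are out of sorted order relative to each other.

Element-by-element contributions:
1 → none → 0
4 → none → 0
6 → 5 → 1
10 → 5 → 1
13 → 5 → 1
5 → none → 0
16 → none → 0
21 → 20 → 1
20 → none → 0
23 → none → 0
26 → none → 0
Sum: 0 + 0 + 1 + 1 + 1 + 0 + 0 + 1 + 0 + 0 + 0 = 4

Inversions: 4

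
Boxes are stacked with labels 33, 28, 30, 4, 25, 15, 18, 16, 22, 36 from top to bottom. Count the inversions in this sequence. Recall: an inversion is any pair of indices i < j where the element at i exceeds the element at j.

25 out-of-order pairs

Sweep left to right; for each value list the smaller values that follow it:
33 → 28, 30, 4, 25, 15, 18, 16, 22 → 8
28 → 4, 25, 15, 18, 16, 22 → 6
30 → 4, 25, 15, 18, 16, 22 → 6
4 → none → 0
25 → 15, 18, 16, 22 → 4
15 → none → 0
18 → 16 → 1
16 → none → 0
22 → none → 0
36 → none → 0
Sum: 8 + 6 + 6 + 0 + 4 + 0 + 1 + 0 + 0 + 0 = 25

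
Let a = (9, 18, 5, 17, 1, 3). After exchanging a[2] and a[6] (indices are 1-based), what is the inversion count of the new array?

There are 6 inversions.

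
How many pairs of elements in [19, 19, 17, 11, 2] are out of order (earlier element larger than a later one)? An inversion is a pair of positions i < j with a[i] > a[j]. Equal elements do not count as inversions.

9

Inversion pairs (indices are 0-based):
(0,2): 19 > 17
(0,3): 19 > 11
(0,4): 19 > 2
(1,2): 19 > 17
(1,3): 19 > 11
(1,4): 19 > 2
(2,3): 17 > 11
(2,4): 17 > 2
(3,4): 11 > 2
That's 9 pairs.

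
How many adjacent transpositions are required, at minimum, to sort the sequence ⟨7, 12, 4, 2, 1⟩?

9

Minimum adjacent swaps = number of inversions (each swap of adjacent out-of-order elements removes one inversion and no swap can remove more).
Count inversions — for each element, later elements that are smaller:
7: 4, 2, 1 → 3
12: 4, 2, 1 → 3
4: 2, 1 → 2
2: 1 → 1
1: none → 0
Total inversions: 3 + 3 + 2 + 1 + 0 = 9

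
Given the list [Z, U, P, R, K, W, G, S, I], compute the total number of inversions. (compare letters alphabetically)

For each element, count later entries that are smaller:
Z: 8
U: 6
P: 3
R: 3
K: 2
W: 3
G: 0
S: 1
I: 0
Sum: 8 + 6 + 3 + 3 + 2 + 3 + 0 + 1 + 0 = 26

26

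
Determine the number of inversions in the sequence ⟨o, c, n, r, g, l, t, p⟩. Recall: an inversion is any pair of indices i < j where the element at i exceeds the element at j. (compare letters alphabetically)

10 out-of-order pairs

Sweep left to right; for each value list the smaller values that follow it:
o → c, n, g, l → 4
c → none → 0
n → g, l → 2
r → g, l, p → 3
g → none → 0
l → none → 0
t → p → 1
p → none → 0
Sum: 4 + 0 + 2 + 3 + 0 + 0 + 1 + 0 = 10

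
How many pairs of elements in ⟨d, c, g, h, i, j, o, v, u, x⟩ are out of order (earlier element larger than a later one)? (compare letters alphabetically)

Element-by-element contributions:
d: 1
c: 0
g: 0
h: 0
i: 0
j: 0
o: 0
v: 1
u: 0
x: 0
Sum: 1 + 0 + 0 + 0 + 0 + 0 + 0 + 1 + 0 + 0 = 2

Out-of-order pairs: 2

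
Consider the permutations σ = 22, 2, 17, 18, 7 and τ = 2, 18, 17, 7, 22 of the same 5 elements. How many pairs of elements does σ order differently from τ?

Assign each item its position (1..5) in the first ordering, then rewrite the second ordering as that position sequence:
positions: 22→1, 2→2, 17→3, 18→4, 7→5
second ordering as positions: [2, 4, 3, 5, 1]
Discordant pairs = inversions in this position sequence.
2: 1 → 1
4: 3, 1 → 2
3: 1 → 1
5: 1 → 1
1: 0
Total: 1 + 2 + 1 + 1 + 0 = 5

5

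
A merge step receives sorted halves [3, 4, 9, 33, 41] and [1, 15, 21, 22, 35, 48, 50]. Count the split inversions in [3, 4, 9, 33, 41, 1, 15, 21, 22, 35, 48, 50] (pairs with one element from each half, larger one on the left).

12 split inversions

For each element r of the right run, count left-run elements greater than r:
r = 1: 3, 4, 9, 33, 41 → 5
r = 15: 33, 41 → 2
r = 21: 33, 41 → 2
r = 22: 33, 41 → 2
r = 35: 41 → 1
r = 48: none → 0
r = 50: none → 0
Cross-inversions: 5 + 2 + 2 + 2 + 1 + 0 + 0 = 12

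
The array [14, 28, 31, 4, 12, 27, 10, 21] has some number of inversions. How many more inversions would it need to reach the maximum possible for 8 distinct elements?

12

Maximum inversions for 8 distinct elements is C(8, 2) = 8·7/2 = 28.
Current inversions — for each element, count later smaller elements:
14: 3
28: 5
31: 5
4: 0
12: 1
27: 2
10: 0
21: 0
Current total: 3 + 5 + 5 + 0 + 1 + 2 + 0 + 0 = 16
Shortfall: 28 − 16 = 12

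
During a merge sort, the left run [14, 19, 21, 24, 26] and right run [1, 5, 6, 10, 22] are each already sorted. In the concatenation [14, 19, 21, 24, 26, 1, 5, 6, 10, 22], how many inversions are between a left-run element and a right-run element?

22

Take each right-half value and tally the left-half values above it:
r = 1: 14, 19, 21, 24, 26 → 5
r = 5: 14, 19, 21, 24, 26 → 5
r = 6: 14, 19, 21, 24, 26 → 5
r = 10: 14, 19, 21, 24, 26 → 5
r = 22: 24, 26 → 2
Cross-inversions: 5 + 5 + 5 + 5 + 2 = 22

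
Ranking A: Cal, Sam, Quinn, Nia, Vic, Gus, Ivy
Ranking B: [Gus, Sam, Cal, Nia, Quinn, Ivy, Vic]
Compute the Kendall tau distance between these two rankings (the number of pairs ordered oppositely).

8

Assign each item its position (1..7) in the first ordering, then rewrite the second ordering as that position sequence:
positions: Cal→1, Sam→2, Quinn→3, Nia→4, Vic→5, Gus→6, Ivy→7
second ordering as positions: [6, 2, 1, 4, 3, 7, 5]
Discordant pairs = inversions in this position sequence.
6: 2, 1, 4, 3, 5 → 5
2: 1 → 1
1: 0
4: 3 → 1
3: 0
7: 5 → 1
5: 0
Total: 5 + 1 + 0 + 1 + 0 + 1 + 0 = 8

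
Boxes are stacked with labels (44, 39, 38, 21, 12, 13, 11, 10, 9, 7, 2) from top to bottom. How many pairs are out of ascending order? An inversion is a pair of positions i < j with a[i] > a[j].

54

Element-by-element contributions:
44: 10
39: 9
38: 8
21: 7
12: 5
13: 5
11: 4
10: 3
9: 2
7: 1
2: 0
Sum: 10 + 9 + 8 + 7 + 5 + 5 + 4 + 3 + 2 + 1 + 0 = 54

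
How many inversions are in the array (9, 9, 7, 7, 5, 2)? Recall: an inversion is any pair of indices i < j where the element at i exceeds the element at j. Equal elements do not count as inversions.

Inversions: 13

Sweep left to right; for each value list the smaller values that follow it:
9: 4
9: 4
7: 2
7: 2
5: 1
2: 0
Sum: 4 + 4 + 2 + 2 + 1 + 0 = 13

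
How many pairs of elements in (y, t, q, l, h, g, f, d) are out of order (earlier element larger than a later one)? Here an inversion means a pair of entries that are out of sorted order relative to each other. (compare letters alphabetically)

28 inversions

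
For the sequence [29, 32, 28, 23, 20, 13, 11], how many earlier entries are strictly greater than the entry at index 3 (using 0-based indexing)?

The element at index 3 is 23.
Elements before it: 29, 32, 28
Those larger than 23: 29, 32, 28

3 such elements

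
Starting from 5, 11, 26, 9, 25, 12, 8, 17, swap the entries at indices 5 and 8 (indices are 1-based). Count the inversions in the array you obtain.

Positions 5 and 8 hold 25 and 17; after swapping, the array is [5, 11, 26, 9, 17, 12, 8, 25].
Count, for each position, how many later elements it exceeds:
5 → none → 0
11 → 9, 8 → 2
26 → 9, 17, 12, 8, 25 → 5
9 → 8 → 1
17 → 12, 8 → 2
12 → 8 → 1
8 → none → 0
25 → none → 0
Sum: 0 + 2 + 5 + 1 + 2 + 1 + 0 + 0 = 11

11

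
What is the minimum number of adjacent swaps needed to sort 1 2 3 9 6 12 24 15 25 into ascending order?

2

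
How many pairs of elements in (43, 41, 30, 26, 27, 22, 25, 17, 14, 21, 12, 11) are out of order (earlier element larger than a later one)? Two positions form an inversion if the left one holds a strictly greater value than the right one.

62

Sweep left to right; for each value list the smaller values that follow it:
43: 11
41: 10
30: 9
26: 7
27: 7
22: 5
25: 5
17: 3
14: 2
21: 2
12: 1
11: 0
Sum: 11 + 10 + 9 + 7 + 7 + 5 + 5 + 3 + 2 + 2 + 1 + 0 = 62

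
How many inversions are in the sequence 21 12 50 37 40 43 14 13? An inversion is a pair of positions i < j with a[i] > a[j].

15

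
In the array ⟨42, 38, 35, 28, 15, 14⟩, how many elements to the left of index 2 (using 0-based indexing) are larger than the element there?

2 such elements

The element at index 2 is 35.
Elements before it: 42, 38
Those larger than 35: 42, 38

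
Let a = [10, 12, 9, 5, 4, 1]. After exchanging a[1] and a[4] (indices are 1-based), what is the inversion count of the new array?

Positions 1 and 4 hold 10 and 5; after swapping, the array is [5, 12, 9, 10, 4, 1].
Element-by-element contributions:
5 → 4, 1 → 2
12 → 9, 10, 4, 1 → 4
9 → 4, 1 → 2
10 → 4, 1 → 2
4 → 1 → 1
1 → none → 0
Sum: 2 + 4 + 2 + 2 + 1 + 0 = 11

11 inversions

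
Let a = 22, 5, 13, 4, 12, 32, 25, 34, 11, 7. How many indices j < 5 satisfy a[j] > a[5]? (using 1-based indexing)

2

The element at index 5 is 12.
Elements before it: 22, 5, 13, 4
Those larger than 12: 22, 13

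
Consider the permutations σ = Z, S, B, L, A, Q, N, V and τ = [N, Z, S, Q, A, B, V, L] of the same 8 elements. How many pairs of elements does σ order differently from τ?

Assign each item its position (1..8) in the first ordering, then rewrite the second ordering as that position sequence:
positions: Z→1, S→2, B→3, L→4, A→5, Q→6, N→7, V→8
second ordering as positions: [7, 1, 2, 6, 5, 3, 8, 4]
Discordant pairs = inversions in this position sequence.
7: 1, 2, 6, 5, 3, 4 → 6
1: 0
2: 0
6: 5, 3, 4 → 3
5: 3, 4 → 2
3: 0
8: 4 → 1
4: 0
Total: 6 + 0 + 0 + 3 + 2 + 0 + 1 + 0 = 12

There are 12 discordant pairs.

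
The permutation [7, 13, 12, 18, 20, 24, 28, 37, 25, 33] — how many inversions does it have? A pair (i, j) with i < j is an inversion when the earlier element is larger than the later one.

Sweep left to right; for each value list the smaller values that follow it:
7 → none → 0
13 → 12 → 1
12 → none → 0
18 → none → 0
20 → none → 0
24 → none → 0
28 → 25 → 1
37 → 25, 33 → 2
25 → none → 0
33 → none → 0
Sum: 0 + 1 + 0 + 0 + 0 + 0 + 1 + 2 + 0 + 0 = 4

Inversions: 4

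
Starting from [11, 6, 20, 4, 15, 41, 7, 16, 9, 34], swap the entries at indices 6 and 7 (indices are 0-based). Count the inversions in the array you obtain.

18 inversions

Positions 6 and 7 hold 7 and 16; after swapping, the array is [11, 6, 20, 4, 15, 41, 16, 7, 9, 34].
Count, for each position, how many later elements it exceeds:
11: 4
6: 1
20: 5
4: 0
15: 2
41: 4
16: 2
7: 0
9: 0
34: 0
Sum: 4 + 1 + 5 + 0 + 2 + 4 + 2 + 0 + 0 + 0 = 18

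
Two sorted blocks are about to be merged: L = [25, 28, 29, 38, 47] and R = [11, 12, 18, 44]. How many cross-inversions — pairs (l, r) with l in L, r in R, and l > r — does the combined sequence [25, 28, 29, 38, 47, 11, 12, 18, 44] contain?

16 cross-inversions

For each element r of the right run, count left-run elements greater than r:
r = 11: 25, 28, 29, 38, 47 → 5
r = 12: 25, 28, 29, 38, 47 → 5
r = 18: 25, 28, 29, 38, 47 → 5
r = 44: 47 → 1
Cross-inversions: 5 + 5 + 5 + 1 = 16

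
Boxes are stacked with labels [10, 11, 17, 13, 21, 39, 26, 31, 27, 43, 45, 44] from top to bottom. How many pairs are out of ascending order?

Count, for each position, how many later elements it exceeds:
10: 0
11: 0
17: 1
13: 0
21: 0
39: 3
26: 0
31: 1
27: 0
43: 0
45: 1
44: 0
Sum: 0 + 0 + 1 + 0 + 0 + 3 + 0 + 1 + 0 + 0 + 1 + 0 = 6

6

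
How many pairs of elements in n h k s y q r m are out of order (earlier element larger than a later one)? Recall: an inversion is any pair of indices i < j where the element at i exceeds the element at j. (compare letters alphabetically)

Element-by-element contributions:
n: 3
h: 0
k: 0
s: 3
y: 3
q: 1
r: 1
m: 0
Sum: 3 + 0 + 0 + 3 + 3 + 1 + 1 + 0 = 11

11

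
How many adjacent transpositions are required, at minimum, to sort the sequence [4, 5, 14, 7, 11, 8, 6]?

8 adjacent swaps

The minimum number of adjacent swaps to sort an array equals its inversion count, since every such swap removes exactly one inversion.
Count inversions — for each element, later elements that are smaller:
4: none → 0
5: none → 0
14: 7, 11, 8, 6 → 4
7: 6 → 1
11: 8, 6 → 2
8: 6 → 1
6: none → 0
Total inversions: 0 + 0 + 4 + 1 + 2 + 1 + 0 = 8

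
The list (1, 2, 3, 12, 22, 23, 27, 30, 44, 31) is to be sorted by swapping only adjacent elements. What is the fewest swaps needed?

The minimum number of adjacent swaps to sort an array equals its inversion count, since every such swap removes exactly one inversion.
Count inversions — for each element, later elements that are smaller:
1: none → 0
2: none → 0
3: none → 0
12: none → 0
22: none → 0
23: none → 0
27: none → 0
30: none → 0
44: 31 → 1
31: none → 0
Total inversions: 0 + 0 + 0 + 0 + 0 + 0 + 0 + 0 + 1 + 0 = 1

1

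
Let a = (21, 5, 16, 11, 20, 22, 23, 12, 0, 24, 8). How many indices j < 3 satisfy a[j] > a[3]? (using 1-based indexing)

1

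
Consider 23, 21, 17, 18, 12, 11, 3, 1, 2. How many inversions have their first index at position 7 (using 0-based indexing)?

The element at index 7 is 1.
Elements after it: 2
None of them are smaller than 1.

0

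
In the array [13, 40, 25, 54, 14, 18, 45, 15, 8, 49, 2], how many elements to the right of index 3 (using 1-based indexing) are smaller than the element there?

5

The element at index 3 is 25.
Elements after it: 54, 14, 18, 45, 15, 8, 49, 2
Those smaller than 25: 14, 18, 15, 8, 2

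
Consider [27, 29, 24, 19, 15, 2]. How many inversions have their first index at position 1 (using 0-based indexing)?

The element at index 1 is 29.
Elements after it: 24, 19, 15, 2
Those smaller than 29: 24, 19, 15, 2

4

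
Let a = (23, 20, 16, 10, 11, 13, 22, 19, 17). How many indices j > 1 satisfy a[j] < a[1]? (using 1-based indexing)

8

The element at index 1 is 23.
Elements after it: 20, 16, 10, 11, 13, 22, 19, 17
Those smaller than 23: 20, 16, 10, 11, 13, 22, 19, 17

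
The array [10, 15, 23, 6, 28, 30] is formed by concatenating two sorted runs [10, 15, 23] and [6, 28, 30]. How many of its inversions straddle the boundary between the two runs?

3

Count, for every r in R, how many entries of L exceed r:
r = 6: 10, 15, 23 → 3
r = 28: none → 0
r = 30: none → 0
Cross-inversions: 3 + 0 + 0 = 3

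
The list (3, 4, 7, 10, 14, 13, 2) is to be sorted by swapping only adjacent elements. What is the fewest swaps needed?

7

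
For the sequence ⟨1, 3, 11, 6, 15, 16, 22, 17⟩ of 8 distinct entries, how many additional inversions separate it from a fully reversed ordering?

26

Maximum inversions for 8 distinct elements is C(8, 2) = 8·7/2 = 28.
Current inversions — for each element, count later smaller elements:
1: 0
3: 0
11: 1
6: 0
15: 0
16: 0
22: 1
17: 0
Current total: 0 + 0 + 1 + 0 + 0 + 0 + 1 + 0 = 2
Shortfall: 28 − 2 = 26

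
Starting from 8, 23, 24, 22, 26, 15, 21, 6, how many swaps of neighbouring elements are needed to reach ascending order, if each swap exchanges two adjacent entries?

There are 17 swaps.

The minimum number of adjacent swaps to sort an array equals its inversion count, since every such swap removes exactly one inversion.
Count inversions — for each element, later elements that are smaller:
8: 6 → 1
23: 22, 15, 21, 6 → 4
24: 22, 15, 21, 6 → 4
22: 15, 21, 6 → 3
26: 15, 21, 6 → 3
15: 6 → 1
21: 6 → 1
6: none → 0
Total inversions: 1 + 4 + 4 + 3 + 3 + 1 + 1 + 0 = 17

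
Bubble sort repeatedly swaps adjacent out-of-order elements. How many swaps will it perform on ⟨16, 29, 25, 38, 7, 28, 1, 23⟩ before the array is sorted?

Each adjacent swap fixes exactly one inversion, so the minimum swap count equals the number of inversions.
Count inversions — for each element, later elements that are smaller:
16: 7, 1 → 2
29: 25, 7, 28, 1, 23 → 5
25: 7, 1, 23 → 3
38: 7, 28, 1, 23 → 4
7: 1 → 1
28: 1, 23 → 2
1: none → 0
23: none → 0
Total inversions: 2 + 5 + 3 + 4 + 1 + 2 + 0 + 0 = 17

There are 17 adjacent swaps.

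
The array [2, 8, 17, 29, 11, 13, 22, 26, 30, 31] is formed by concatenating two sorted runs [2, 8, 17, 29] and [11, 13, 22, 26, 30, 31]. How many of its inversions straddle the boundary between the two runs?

Count, for every r in R, how many entries of L exceed r:
r = 11: 17, 29 → 2
r = 13: 17, 29 → 2
r = 22: 29 → 1
r = 26: 29 → 1
r = 30: none → 0
r = 31: none → 0
Cross-inversions: 2 + 2 + 1 + 1 + 0 + 0 = 6

6 split inversions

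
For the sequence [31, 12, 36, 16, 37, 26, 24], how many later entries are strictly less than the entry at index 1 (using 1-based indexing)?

The element at index 1 is 31.
Elements after it: 12, 36, 16, 37, 26, 24
Those smaller than 31: 12, 16, 26, 24

4 such elements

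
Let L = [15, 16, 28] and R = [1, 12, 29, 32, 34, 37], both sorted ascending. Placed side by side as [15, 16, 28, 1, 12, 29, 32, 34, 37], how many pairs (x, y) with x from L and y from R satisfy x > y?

For each element r of the right run, count left-run elements greater than r:
r = 1: 15, 16, 28 → 3
r = 12: 15, 16, 28 → 3
r = 29: none → 0
r = 32: none → 0
r = 34: none → 0
r = 37: none → 0
Cross-inversions: 3 + 3 + 0 + 0 + 0 + 0 = 6

6 split inversions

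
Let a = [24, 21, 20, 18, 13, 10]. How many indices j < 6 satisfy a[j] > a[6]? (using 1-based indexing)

5 such elements

The element at index 6 is 10.
Elements before it: 24, 21, 20, 18, 13
Those larger than 10: 24, 21, 20, 18, 13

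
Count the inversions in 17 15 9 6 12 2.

13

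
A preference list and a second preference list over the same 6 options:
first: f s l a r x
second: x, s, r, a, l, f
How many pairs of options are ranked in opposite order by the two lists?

Assign each item its position (1..6) in the first ordering, then rewrite the second ordering as that position sequence:
positions: f→1, s→2, l→3, a→4, r→5, x→6
second ordering as positions: [6, 2, 5, 4, 3, 1]
Discordant pairs = inversions in this position sequence.
6: 2, 5, 4, 3, 1 → 5
2: 1 → 1
5: 4, 3, 1 → 3
4: 3, 1 → 2
3: 1 → 1
1: 0
Total: 5 + 1 + 3 + 2 + 1 + 0 = 12

Pairs: 12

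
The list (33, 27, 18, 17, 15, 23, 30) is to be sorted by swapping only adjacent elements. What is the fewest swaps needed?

13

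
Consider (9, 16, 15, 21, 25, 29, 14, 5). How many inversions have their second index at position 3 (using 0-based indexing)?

0

The element at index 3 is 21.
Elements before it: 9, 16, 15
None of them are larger than 21.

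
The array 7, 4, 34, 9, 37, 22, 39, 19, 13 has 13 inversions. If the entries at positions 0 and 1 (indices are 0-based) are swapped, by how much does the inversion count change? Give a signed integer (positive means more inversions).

Positions 0 and 1 hold 7 and 4; after swapping, the array is [4, 7, 34, 9, 37, 22, 39, 19, 13].
Count, for each position, how many later elements it exceeds:
4: 0
7: 0
34: 4
9: 0
37: 3
22: 2
39: 2
19: 1
13: 0
Sum: 0 + 0 + 4 + 0 + 3 + 2 + 2 + 1 + 0 = 12
Change: 12 − 13 = -1

-1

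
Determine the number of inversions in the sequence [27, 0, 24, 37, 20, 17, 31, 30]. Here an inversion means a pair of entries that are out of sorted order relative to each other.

Inversions: 12

For each element, count later entries that are smaller:
27: 4
0: 0
24: 2
37: 4
20: 1
17: 0
31: 1
30: 0
Sum: 4 + 0 + 2 + 4 + 1 + 0 + 1 + 0 = 12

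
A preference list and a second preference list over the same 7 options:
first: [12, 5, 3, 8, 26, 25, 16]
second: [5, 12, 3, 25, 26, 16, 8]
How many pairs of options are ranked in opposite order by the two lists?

5 pairs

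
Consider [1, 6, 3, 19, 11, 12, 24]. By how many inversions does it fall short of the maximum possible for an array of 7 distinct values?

Maximum inversions for 7 distinct elements is C(7, 2) = 7·6/2 = 21.
Current inversions — for each element, count later smaller elements:
1: 0
6: 1
3: 0
19: 2
11: 0
12: 0
24: 0
Current total: 0 + 1 + 0 + 2 + 0 + 0 + 0 = 3
Shortfall: 21 − 3 = 18

18 inversions short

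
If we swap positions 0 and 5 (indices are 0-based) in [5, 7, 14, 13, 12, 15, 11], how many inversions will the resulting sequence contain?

There are 16 inversions.

Positions 0 and 5 hold 5 and 15; after swapping, the array is [15, 7, 14, 13, 12, 5, 11].
Count, for each position, how many later elements it exceeds:
15 → 7, 14, 13, 12, 5, 11 → 6
7 → 5 → 1
14 → 13, 12, 5, 11 → 4
13 → 12, 5, 11 → 3
12 → 5, 11 → 2
5 → none → 0
11 → none → 0
Sum: 6 + 1 + 4 + 3 + 2 + 0 + 0 = 16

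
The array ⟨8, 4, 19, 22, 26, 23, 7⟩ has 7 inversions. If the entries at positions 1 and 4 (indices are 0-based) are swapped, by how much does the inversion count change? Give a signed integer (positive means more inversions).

+5

Positions 1 and 4 hold 4 and 26; after swapping, the array is [8, 26, 19, 22, 4, 23, 7].
Element-by-element contributions:
8 → 4, 7 → 2
26 → 19, 22, 4, 23, 7 → 5
19 → 4, 7 → 2
22 → 4, 7 → 2
4 → none → 0
23 → 7 → 1
7 → none → 0
Sum: 2 + 5 + 2 + 2 + 0 + 1 + 0 = 12
Change: 12 − 7 = +5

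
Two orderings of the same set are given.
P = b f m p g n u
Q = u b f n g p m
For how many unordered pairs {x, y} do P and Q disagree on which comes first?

Assign each item its position (1..7) in the first ordering, then rewrite the second ordering as that position sequence:
positions: b→1, f→2, m→3, p→4, g→5, n→6, u→7
second ordering as positions: [7, 1, 2, 6, 5, 4, 3]
Discordant pairs = inversions in this position sequence.
7: 1, 2, 6, 5, 4, 3 → 6
1: 0
2: 0
6: 5, 4, 3 → 3
5: 4, 3 → 2
4: 3 → 1
3: 0
Total: 6 + 0 + 0 + 3 + 2 + 1 + 0 = 12

12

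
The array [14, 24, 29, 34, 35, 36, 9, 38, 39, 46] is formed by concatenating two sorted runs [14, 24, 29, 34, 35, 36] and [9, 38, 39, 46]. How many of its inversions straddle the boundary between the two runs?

Split inversions: 6

For each element r of the right run, count left-run elements greater than r:
r = 9: 14, 24, 29, 34, 35, 36 → 6
r = 38: none → 0
r = 39: none → 0
r = 46: none → 0
Cross-inversions: 6 + 0 + 0 + 0 = 6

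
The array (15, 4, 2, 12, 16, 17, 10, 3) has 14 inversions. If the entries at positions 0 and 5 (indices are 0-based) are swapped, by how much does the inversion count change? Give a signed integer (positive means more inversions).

+3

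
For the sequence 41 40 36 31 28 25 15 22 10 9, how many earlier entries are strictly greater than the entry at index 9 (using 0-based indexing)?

The element at index 9 is 9.
Elements before it: 41, 40, 36, 31, 28, 25, 15, 22, 10
Those larger than 9: 41, 40, 36, 31, 28, 25, 15, 22, 10

9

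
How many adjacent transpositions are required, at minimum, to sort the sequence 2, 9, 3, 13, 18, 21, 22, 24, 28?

1

Minimum adjacent swaps = number of inversions (each swap of adjacent out-of-order elements removes one inversion and no swap can remove more).
Count inversions — for each element, later elements that are smaller:
2: none → 0
9: 3 → 1
3: none → 0
13: none → 0
18: none → 0
21: none → 0
22: none → 0
24: none → 0
28: none → 0
Total inversions: 0 + 1 + 0 + 0 + 0 + 0 + 0 + 0 + 0 = 1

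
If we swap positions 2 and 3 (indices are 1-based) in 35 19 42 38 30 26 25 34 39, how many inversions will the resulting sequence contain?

19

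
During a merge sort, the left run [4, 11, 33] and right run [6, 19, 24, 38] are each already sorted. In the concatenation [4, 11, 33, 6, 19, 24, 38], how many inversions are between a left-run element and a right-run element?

4

Take each right-half value and tally the left-half values above it:
r = 6: 11, 33 → 2
r = 19: 33 → 1
r = 24: 33 → 1
r = 38: none → 0
Cross-inversions: 2 + 1 + 1 + 0 = 4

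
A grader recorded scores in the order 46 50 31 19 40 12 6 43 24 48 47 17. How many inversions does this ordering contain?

Inversions: 37

Element-by-element contributions:
46: 8
50: 10
31: 5
19: 3
40: 4
12: 1
6: 0
43: 2
24: 1
48: 2
47: 1
17: 0
Sum: 8 + 10 + 5 + 3 + 4 + 1 + 0 + 2 + 1 + 2 + 1 + 0 = 37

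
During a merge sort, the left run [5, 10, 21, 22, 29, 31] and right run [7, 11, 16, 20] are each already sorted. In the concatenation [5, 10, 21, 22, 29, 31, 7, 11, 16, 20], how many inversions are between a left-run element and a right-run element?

Count, for every r in R, how many entries of L exceed r:
r = 7: 10, 21, 22, 29, 31 → 5
r = 11: 21, 22, 29, 31 → 4
r = 16: 21, 22, 29, 31 → 4
r = 20: 21, 22, 29, 31 → 4
Cross-inversions: 5 + 4 + 4 + 4 = 17

17 cross-inversions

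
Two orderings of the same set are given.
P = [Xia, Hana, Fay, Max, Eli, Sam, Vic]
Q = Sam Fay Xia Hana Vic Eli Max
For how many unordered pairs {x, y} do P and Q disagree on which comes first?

Disagreeing pairs: 10

Assign each item its position (1..7) in the first ordering, then rewrite the second ordering as that position sequence:
positions: Xia→1, Hana→2, Fay→3, Max→4, Eli→5, Sam→6, Vic→7
second ordering as positions: [6, 3, 1, 2, 7, 5, 4]
Discordant pairs = inversions in this position sequence.
6: 3, 1, 2, 5, 4 → 5
3: 1, 2 → 2
1: 0
2: 0
7: 5, 4 → 2
5: 4 → 1
4: 0
Total: 5 + 2 + 0 + 0 + 2 + 1 + 0 = 10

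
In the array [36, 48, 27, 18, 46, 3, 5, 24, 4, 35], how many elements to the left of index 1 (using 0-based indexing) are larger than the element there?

0 such elements

The element at index 1 is 48.
Elements before it: 36
None of them are larger than 48.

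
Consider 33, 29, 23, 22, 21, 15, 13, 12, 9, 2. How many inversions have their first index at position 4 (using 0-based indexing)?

5

The element at index 4 is 21.
Elements after it: 15, 13, 12, 9, 2
Those smaller than 21: 15, 13, 12, 9, 2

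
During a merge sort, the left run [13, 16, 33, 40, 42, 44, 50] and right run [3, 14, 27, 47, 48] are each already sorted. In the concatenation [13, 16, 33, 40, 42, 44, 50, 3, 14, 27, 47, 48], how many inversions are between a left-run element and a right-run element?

Cross-inversions: 20

For each element r of the right run, count left-run elements greater than r:
r = 3: 13, 16, 33, 40, 42, 44, 50 → 7
r = 14: 16, 33, 40, 42, 44, 50 → 6
r = 27: 33, 40, 42, 44, 50 → 5
r = 47: 50 → 1
r = 48: 50 → 1
Cross-inversions: 7 + 6 + 5 + 1 + 1 = 20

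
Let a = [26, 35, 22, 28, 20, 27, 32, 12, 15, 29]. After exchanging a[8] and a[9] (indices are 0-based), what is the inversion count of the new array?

Inversions: 27

Positions 8 and 9 hold 15 and 29; after swapping, the array is [26, 35, 22, 28, 20, 27, 32, 12, 29, 15].
Count, for each position, how many later elements it exceeds:
26: 4
35: 8
22: 3
28: 4
20: 2
27: 2
32: 3
12: 0
29: 1
15: 0
Sum: 4 + 8 + 3 + 4 + 2 + 2 + 3 + 0 + 1 + 0 = 27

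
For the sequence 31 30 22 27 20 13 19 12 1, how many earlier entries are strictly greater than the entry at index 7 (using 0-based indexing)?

The element at index 7 is 12.
Elements before it: 31, 30, 22, 27, 20, 13, 19
Those larger than 12: 31, 30, 22, 27, 20, 13, 19

7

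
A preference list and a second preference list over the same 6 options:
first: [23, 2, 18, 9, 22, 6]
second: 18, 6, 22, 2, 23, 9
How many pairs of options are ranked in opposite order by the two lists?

Pairs: 10

Assign each item its position (1..6) in the first ordering, then rewrite the second ordering as that position sequence:
positions: 23→1, 2→2, 18→3, 9→4, 22→5, 6→6
second ordering as positions: [3, 6, 5, 2, 1, 4]
Discordant pairs = inversions in this position sequence.
3: 2, 1 → 2
6: 5, 2, 1, 4 → 4
5: 2, 1, 4 → 3
2: 1 → 1
1: 0
4: 0
Total: 2 + 4 + 3 + 1 + 0 + 0 = 10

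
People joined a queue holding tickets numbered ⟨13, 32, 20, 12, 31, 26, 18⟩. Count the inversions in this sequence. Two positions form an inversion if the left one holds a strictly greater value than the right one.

Inversion pairs (indices are 0-based):
(0,3): 13 > 12
(1,2): 32 > 20
(1,3): 32 > 12
(1,4): 32 > 31
(1,5): 32 > 26
(1,6): 32 > 18
(2,3): 20 > 12
(2,6): 20 > 18
(4,5): 31 > 26
(4,6): 31 > 18
(5,6): 26 > 18
That's 11 pairs.

11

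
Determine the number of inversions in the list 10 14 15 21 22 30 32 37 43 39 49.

Count, for each position, how many later elements it exceeds:
10 → none → 0
14 → none → 0
15 → none → 0
21 → none → 0
22 → none → 0
30 → none → 0
32 → none → 0
37 → none → 0
43 → 39 → 1
39 → none → 0
49 → none → 0
Sum: 0 + 0 + 0 + 0 + 0 + 0 + 0 + 0 + 1 + 0 + 0 = 1

Inversions: 1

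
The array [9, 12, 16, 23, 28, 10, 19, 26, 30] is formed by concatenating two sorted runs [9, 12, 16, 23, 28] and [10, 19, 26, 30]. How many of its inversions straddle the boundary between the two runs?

There are 7 cross-inversions.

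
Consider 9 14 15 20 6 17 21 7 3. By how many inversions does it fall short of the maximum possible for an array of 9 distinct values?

Maximum inversions for 9 distinct elements is C(9, 2) = 9·8/2 = 36.
Current inversions — for each element, count later smaller elements:
9: 3
14: 3
15: 3
20: 4
6: 1
17: 2
21: 2
7: 1
3: 0
Current total: 3 + 3 + 3 + 4 + 1 + 2 + 2 + 1 + 0 = 19
Shortfall: 36 − 19 = 17

17 inversions short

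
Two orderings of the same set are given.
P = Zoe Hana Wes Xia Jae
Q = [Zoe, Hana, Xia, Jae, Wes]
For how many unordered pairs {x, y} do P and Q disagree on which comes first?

2

Assign each item its position (1..5) in the first ordering, then rewrite the second ordering as that position sequence:
positions: Zoe→1, Hana→2, Wes→3, Xia→4, Jae→5
second ordering as positions: [1, 2, 4, 5, 3]
Discordant pairs = inversions in this position sequence.
1: 0
2: 0
4: 3 → 1
5: 3 → 1
3: 0
Total: 0 + 0 + 1 + 1 + 0 = 2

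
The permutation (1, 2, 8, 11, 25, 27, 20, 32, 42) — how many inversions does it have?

2 inversions

For each element, count later entries that are smaller:
1: 0
2: 0
8: 0
11: 0
25: 1
27: 1
20: 0
32: 0
42: 0
Sum: 0 + 0 + 0 + 0 + 1 + 1 + 0 + 0 + 0 = 2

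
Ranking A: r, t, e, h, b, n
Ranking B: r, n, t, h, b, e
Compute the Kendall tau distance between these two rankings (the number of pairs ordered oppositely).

Assign each item its position (1..6) in the first ordering, then rewrite the second ordering as that position sequence:
positions: r→1, t→2, e→3, h→4, b→5, n→6
second ordering as positions: [1, 6, 2, 4, 5, 3]
Discordant pairs = inversions in this position sequence.
1: 0
6: 2, 4, 5, 3 → 4
2: 0
4: 3 → 1
5: 3 → 1
3: 0
Total: 0 + 4 + 0 + 1 + 1 + 0 = 6

Discordant pairs: 6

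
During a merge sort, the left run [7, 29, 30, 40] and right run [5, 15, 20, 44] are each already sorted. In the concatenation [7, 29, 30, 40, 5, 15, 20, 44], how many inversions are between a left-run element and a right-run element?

10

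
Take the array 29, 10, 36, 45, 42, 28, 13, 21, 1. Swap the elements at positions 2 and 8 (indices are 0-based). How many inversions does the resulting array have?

Positions 2 and 8 hold 36 and 1; after swapping, the array is [29, 10, 1, 45, 42, 28, 13, 21, 36].
Element-by-element contributions:
29 → 10, 1, 28, 13, 21 → 5
10 → 1 → 1
1 → none → 0
45 → 42, 28, 13, 21, 36 → 5
42 → 28, 13, 21, 36 → 4
28 → 13, 21 → 2
13 → none → 0
21 → none → 0
36 → none → 0
Sum: 5 + 1 + 0 + 5 + 4 + 2 + 0 + 0 + 0 = 17

17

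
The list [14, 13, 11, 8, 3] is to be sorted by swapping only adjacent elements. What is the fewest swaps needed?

Each adjacent swap fixes exactly one inversion, so the minimum swap count equals the number of inversions.
Count inversions — for each element, later elements that are smaller:
14: 13, 11, 8, 3 → 4
13: 11, 8, 3 → 3
11: 8, 3 → 2
8: 3 → 1
3: none → 0
Total inversions: 4 + 3 + 2 + 1 + 0 = 10

10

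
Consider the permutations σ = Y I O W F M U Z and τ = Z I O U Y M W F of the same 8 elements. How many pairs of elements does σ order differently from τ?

15 discordant pairs

Assign each item its position (1..8) in the first ordering, then rewrite the second ordering as that position sequence:
positions: Y→1, I→2, O→3, W→4, F→5, M→6, U→7, Z→8
second ordering as positions: [8, 2, 3, 7, 1, 6, 4, 5]
Discordant pairs = inversions in this position sequence.
8: 2, 3, 7, 1, 6, 4, 5 → 7
2: 1 → 1
3: 1 → 1
7: 1, 6, 4, 5 → 4
1: 0
6: 4, 5 → 2
4: 0
5: 0
Total: 7 + 1 + 1 + 4 + 0 + 2 + 0 + 0 = 15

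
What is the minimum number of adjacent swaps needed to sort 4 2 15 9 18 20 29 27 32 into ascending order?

3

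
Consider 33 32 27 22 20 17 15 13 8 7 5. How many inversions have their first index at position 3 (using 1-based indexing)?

The element at index 3 is 27.
Elements after it: 22, 20, 17, 15, 13, 8, 7, 5
Those smaller than 27: 22, 20, 17, 15, 13, 8, 7, 5

8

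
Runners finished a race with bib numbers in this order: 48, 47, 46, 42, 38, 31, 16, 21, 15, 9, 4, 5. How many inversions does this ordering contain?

Element-by-element contributions:
48: 11
47: 10
46: 9
42: 8
38: 7
31: 6
16: 4
21: 4
15: 3
9: 2
4: 0
5: 0
Sum: 11 + 10 + 9 + 8 + 7 + 6 + 4 + 4 + 3 + 2 + 0 + 0 = 64

Out-of-order pairs: 64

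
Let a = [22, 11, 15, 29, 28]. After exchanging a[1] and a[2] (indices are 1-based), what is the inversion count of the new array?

Positions 1 and 2 hold 22 and 11; after swapping, the array is [11, 22, 15, 29, 28].
Element-by-element contributions:
11 → none → 0
22 → 15 → 1
15 → none → 0
29 → 28 → 1
28 → none → 0
Sum: 0 + 1 + 0 + 1 + 0 = 2

2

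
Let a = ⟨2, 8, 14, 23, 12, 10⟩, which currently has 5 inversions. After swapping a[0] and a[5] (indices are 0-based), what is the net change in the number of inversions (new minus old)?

+3

Positions 0 and 5 hold 2 and 10; after swapping, the array is [10, 8, 14, 23, 12, 2].
Sweep left to right; for each value list the smaller values that follow it:
10: 2
8: 1
14: 2
23: 2
12: 1
2: 0
Sum: 2 + 1 + 2 + 2 + 1 + 0 = 8
Change: 8 − 5 = +3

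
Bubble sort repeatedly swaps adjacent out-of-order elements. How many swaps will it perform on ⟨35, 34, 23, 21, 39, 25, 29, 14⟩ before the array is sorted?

Adjacent swaps: 19

Minimum adjacent swaps = number of inversions (each swap of adjacent out-of-order elements removes one inversion and no swap can remove more).
Count inversions — for each element, later elements that are smaller:
35: 34, 23, 21, 25, 29, 14 → 6
34: 23, 21, 25, 29, 14 → 5
23: 21, 14 → 2
21: 14 → 1
39: 25, 29, 14 → 3
25: 14 → 1
29: 14 → 1
14: none → 0
Total inversions: 6 + 5 + 2 + 1 + 3 + 1 + 1 + 0 = 19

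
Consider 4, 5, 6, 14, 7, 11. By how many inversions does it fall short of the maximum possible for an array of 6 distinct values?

13

Maximum inversions for 6 distinct elements is C(6, 2) = 6·5/2 = 15.
Current inversions — for each element, count later smaller elements:
4: 0
5: 0
6: 0
14: 2
7: 0
11: 0
Current total: 0 + 0 + 0 + 2 + 0 + 0 = 2
Shortfall: 15 − 2 = 13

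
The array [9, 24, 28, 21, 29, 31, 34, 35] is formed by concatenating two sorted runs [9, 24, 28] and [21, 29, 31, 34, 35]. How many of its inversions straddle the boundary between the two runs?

Take each right-half value and tally the left-half values above it:
r = 21: 24, 28 → 2
r = 29: none → 0
r = 31: none → 0
r = 34: none → 0
r = 35: none → 0
Cross-inversions: 2 + 0 + 0 + 0 + 0 = 2

2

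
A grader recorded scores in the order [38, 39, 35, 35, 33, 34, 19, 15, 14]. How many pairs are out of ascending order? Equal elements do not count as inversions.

There are 33 inversions.

For each element, count later entries that are smaller:
38: 7
39: 7
35: 5
35: 5
33: 3
34: 3
19: 2
15: 1
14: 0
Sum: 7 + 7 + 5 + 5 + 3 + 3 + 2 + 1 + 0 = 33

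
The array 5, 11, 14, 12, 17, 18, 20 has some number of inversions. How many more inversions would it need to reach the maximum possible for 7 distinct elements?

20

Maximum inversions for 7 distinct elements is C(7, 2) = 7·6/2 = 21.
Current inversions — for each element, count later smaller elements:
5: 0
11: 0
14: 1
12: 0
17: 0
18: 0
20: 0
Current total: 0 + 0 + 1 + 0 + 0 + 0 + 0 = 1
Shortfall: 21 − 1 = 20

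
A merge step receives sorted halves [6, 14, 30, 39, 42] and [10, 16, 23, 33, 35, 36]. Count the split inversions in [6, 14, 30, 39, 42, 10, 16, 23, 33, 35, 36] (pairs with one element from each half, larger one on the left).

16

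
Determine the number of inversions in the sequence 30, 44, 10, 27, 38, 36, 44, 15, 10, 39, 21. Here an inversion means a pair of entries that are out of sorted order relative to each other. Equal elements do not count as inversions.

29

For each element, count later entries that are smaller:
30: 5
44: 8
10: 0
27: 3
38: 4
36: 3
44: 4
15: 1
10: 0
39: 1
21: 0
Sum: 5 + 8 + 0 + 3 + 4 + 3 + 4 + 1 + 0 + 1 + 0 = 29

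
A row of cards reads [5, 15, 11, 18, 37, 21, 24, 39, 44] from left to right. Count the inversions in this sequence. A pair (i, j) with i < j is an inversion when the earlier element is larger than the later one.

3

Element-by-element contributions:
5: 0
15: 1
11: 0
18: 0
37: 2
21: 0
24: 0
39: 0
44: 0
Sum: 0 + 1 + 0 + 0 + 2 + 0 + 0 + 0 + 0 = 3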